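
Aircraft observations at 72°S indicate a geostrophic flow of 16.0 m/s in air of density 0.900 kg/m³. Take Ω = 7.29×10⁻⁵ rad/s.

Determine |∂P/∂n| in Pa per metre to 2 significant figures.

2.0×10⁻³ Pa/m

Coriolis parameter at 72°S:
f = 2Ω sin φ = 2 × 7.29×10⁻⁵ × sin 72° = 1.39×10⁻⁴ s⁻¹
Geostrophic balance rearranged: |∂P/∂n| = f ρ V_g
|∂P/∂n| = 1.39×10⁻⁴ × 0.900 × 16.0 = 2.00×10⁻³ Pa/m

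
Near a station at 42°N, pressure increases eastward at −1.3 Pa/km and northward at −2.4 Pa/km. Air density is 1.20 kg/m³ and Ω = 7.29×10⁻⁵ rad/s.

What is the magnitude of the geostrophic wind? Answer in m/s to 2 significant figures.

23 m/s

Coriolis parameter at 42°N:
f = 2Ω sin φ = 2 × 7.29×10⁻⁵ × sin 42° = 9.76×10⁻⁵ s⁻¹
Component geostrophic relations (x east, y north):
u_g = −(1/(fρ)) ∂P/∂y,  v_g = (1/(fρ)) ∂P/∂x
u_g = −(−2.4×10⁻³)/(9.76×10⁻⁵ × 1.20) = 20.5 m/s;  v_g = (−1.3×10⁻³)/(9.76×10⁻⁵ × 1.20) = −11.1 m/s
|V_g| = √(u_g² + v_g²) = 23.3 m/s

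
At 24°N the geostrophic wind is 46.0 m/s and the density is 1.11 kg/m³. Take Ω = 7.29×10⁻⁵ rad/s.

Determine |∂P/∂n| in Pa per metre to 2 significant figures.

3.0×10⁻³ Pa/m

Coriolis parameter at 24°N:
f = 2Ω sin φ = 2 × 7.29×10⁻⁵ × sin 24° = 5.93×10⁻⁵ s⁻¹
Geostrophic balance rearranged: |∂P/∂n| = f ρ V_g
|∂P/∂n| = 5.93×10⁻⁵ × 1.11 × 46.0 = 3.03×10⁻³ Pa/m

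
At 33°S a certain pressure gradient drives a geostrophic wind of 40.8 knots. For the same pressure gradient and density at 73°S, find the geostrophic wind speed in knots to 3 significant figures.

23.2 knots

With the same pressure gradient and density, V_g ∝ 1/f ∝ 1/sin φ.
V₂ = V₁ · sin φ₁ / sin φ₂ = 40.8 × sin 33° / sin 73°
V₂ = 40.8 × 0.5446/0.9563 = 23.2 knots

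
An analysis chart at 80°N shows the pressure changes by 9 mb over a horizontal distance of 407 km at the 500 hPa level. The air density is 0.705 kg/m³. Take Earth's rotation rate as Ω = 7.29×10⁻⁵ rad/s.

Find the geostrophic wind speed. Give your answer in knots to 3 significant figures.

Coriolis parameter at 80°N:
f = 2Ω sin φ = 2 × 7.29×10⁻⁵ × sin 80° = 1.44×10⁻⁴ s⁻¹
Pressure gradient: |∂P/∂n| = 900 Pa / 407000 m = 2.21×10⁻³ Pa/m
Geostrophic balance (pressure-gradient force = Coriolis force):
V_g = (1/(fρ)) |∂P/∂n| = 2.21×10⁻³ / (1.44×10⁻⁴ × 0.705) = 21.8 m/s
Converting: 21.8 m/s × 1.944 = 42.5 knots

42.5 knots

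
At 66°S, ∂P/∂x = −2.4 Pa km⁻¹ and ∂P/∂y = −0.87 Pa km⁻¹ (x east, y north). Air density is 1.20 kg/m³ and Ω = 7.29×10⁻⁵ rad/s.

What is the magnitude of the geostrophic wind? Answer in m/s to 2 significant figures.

Coriolis parameter at 66°S:
f = 2Ω sin φ = 2 × 7.29×10⁻⁵ × sin 66° = 1.33×10⁻⁴ s⁻¹
In the Southern Hemisphere f is negative: f = −1.33×10⁻⁴ s⁻¹.
Component geostrophic relations (x east, y north):
u_g = −(1/(fρ)) ∂P/∂y,  v_g = (1/(fρ)) ∂P/∂x
u_g = −(−0.87×10⁻³)/(−1.33×10⁻⁴ × 1.20) = −5.44 m/s;  v_g = (−2.4×10⁻³)/(−1.33×10⁻⁴ × 1.20) = 15.0 m/s
|V_g| = √(u_g² + v_g²) = 16.0 m/s

16 m/s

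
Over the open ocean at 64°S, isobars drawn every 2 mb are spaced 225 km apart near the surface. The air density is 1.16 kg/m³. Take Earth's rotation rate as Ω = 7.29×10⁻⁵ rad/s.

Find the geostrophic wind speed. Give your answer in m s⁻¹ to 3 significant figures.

Coriolis parameter at 64°S:
f = 2Ω sin φ = 2 × 7.29×10⁻⁵ × sin 64° = 1.31×10⁻⁴ s⁻¹
Pressure gradient: |∂P/∂n| = 200 Pa / 225000 m = 8.89×10⁻⁴ Pa/m
Geostrophic balance (pressure-gradient force = Coriolis force):
V_g = (1/(fρ)) |∂P/∂n| = 8.89×10⁻⁴ / (1.31×10⁻⁴ × 1.16) = 5.85 m/s

5.85 m s⁻¹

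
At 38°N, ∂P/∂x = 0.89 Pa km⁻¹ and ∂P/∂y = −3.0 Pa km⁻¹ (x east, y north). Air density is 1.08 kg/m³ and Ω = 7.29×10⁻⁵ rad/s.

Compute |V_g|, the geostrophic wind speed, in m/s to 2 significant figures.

Coriolis parameter at 38°N:
f = 2Ω sin φ = 2 × 7.29×10⁻⁵ × sin 38° = 8.98×10⁻⁵ s⁻¹
Component geostrophic relations (x east, y north):
u_g = −(1/(fρ)) ∂P/∂y,  v_g = (1/(fρ)) ∂P/∂x
u_g = −(−3.0×10⁻³)/(8.98×10⁻⁵ × 1.08) = 30.9 m/s;  v_g = (0.89×10⁻³)/(8.98×10⁻⁵ × 1.08) = 9.18 m/s
|V_g| = √(u_g² + v_g²) = 32.3 m/s

32 m/s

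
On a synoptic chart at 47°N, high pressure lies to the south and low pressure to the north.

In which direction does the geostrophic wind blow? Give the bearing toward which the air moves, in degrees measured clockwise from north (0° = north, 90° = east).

The pressure-gradient force points toward the north (bearing 000°).
Geostrophic balance: in the Northern Hemisphere the Coriolis force deflects motion to the right, so the geostrophic wind blows 90° to the right of the pressure-gradient force (low pressure on the left).
Rotating 000° by 90° clockwise gives 090° — the wind blows toward the east.

090°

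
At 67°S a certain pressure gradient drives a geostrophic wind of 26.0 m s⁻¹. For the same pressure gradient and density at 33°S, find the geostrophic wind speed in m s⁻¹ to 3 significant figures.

43.9 m s⁻¹

With the same pressure gradient and density, V_g ∝ 1/f ∝ 1/sin φ.
V₂ = V₁ · sin φ₁ / sin φ₂ = 26.0 × sin 67° / sin 33°
V₂ = 26.0 × 0.9205/0.5446 = 43.9 m s⁻¹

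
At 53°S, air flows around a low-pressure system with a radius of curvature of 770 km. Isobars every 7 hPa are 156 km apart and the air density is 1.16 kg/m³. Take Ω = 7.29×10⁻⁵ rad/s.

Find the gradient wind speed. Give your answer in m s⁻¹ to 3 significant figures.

25.8 m s⁻¹

Coriolis parameter at 53°S:
f = 2Ω sin φ = 2 × 7.29×10⁻⁵ × sin 53° = 1.16×10⁻⁴ s⁻¹
Pressure gradient: |∂P/∂n| = 700 Pa / 156000 m = 4.49×10⁻³ Pa/m
Geostrophic speed: V_g = |∂P/∂n|/(fρ) = 4.49×10⁻³/(1.16×10⁻⁴ × 1.16) = 33.2 m/s
Around a low, centrifugal force acts outward with Coriolis, so pressure-gradient force balances both:
(1/ρ)|∂P/∂n| = fV + V²/R  →  V² + fR·V − fR·V_g = 0
With fR = 1.16×10⁻⁴ × 770×10³ m = 89.7 m/s:
V = [−fR + √((fR)² + 4 fR V_g)]/2 = [−89.7 + √(89.7² + 4×89.7×33.2)]/2 = 25.8 m/s
Subgeostrophic (V < V_g = 33.2 m/s), as expected around a low.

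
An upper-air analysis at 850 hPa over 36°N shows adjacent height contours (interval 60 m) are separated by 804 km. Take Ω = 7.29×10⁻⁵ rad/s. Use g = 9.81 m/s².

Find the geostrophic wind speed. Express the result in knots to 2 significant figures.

17 knots

Coriolis parameter at 36°N:
f = 2Ω sin φ = 2 × 7.29×10⁻⁵ × sin 36° = 8.57×10⁻⁵ s⁻¹
Height gradient: |∂Z/∂n| = 60 m / 804000 m = 7.46×10⁻⁵
On a pressure surface, geostrophic balance gives V_g = (g/f)|∂Z/∂n|:
V_g = 9.81 × 7.46×10⁻⁵ / 8.57×10⁻⁵ = 8.54 m/s
Converting: 8.54 m/s × 1.944 = 17 knots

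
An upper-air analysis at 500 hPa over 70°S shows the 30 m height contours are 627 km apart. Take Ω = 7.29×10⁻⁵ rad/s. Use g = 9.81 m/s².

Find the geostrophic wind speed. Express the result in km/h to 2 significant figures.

Coriolis parameter at 70°S:
f = 2Ω sin φ = 2 × 7.29×10⁻⁵ × sin 70° = 1.37×10⁻⁴ s⁻¹
Height gradient: |∂Z/∂n| = 30 m / 627000 m = 4.78×10⁻⁵
On a pressure surface, geostrophic balance gives V_g = (g/f)|∂Z/∂n|:
V_g = 9.81 × 4.78×10⁻⁵ / 1.37×10⁻⁴ = 3.43 m/s
Converting: 3.43 m/s × 3.6 = 12 km/h

12 km/h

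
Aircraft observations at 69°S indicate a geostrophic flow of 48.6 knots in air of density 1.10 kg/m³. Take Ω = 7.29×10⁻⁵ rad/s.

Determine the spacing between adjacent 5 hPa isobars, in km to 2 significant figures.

130 km

Coriolis parameter at 69°S:
f = 2Ω sin φ = 2 × 7.29×10⁻⁵ × sin 69° = 1.36×10⁻⁴ s⁻¹
Wind speed in SI: 48.6 knots = 25.0 m/s
Geostrophic balance rearranged: |∂P/∂n| = f ρ V_g
|∂P/∂n| = 1.36×10⁻⁴ × 1.10 × 25.0 = 3.74×10⁻³ Pa/m
Isobar spacing: Δn = ΔP/|∂P/∂n| = 500 Pa / 3.74×10⁻³ Pa/m = 133565 m ≈ 130 km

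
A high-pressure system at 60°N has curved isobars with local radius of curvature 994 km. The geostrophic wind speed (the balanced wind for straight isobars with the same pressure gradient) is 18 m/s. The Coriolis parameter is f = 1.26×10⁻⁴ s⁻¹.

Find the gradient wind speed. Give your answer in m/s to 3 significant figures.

21.8 m/s

Around a high, pressure-gradient force acts outward with centrifugal, so Coriolis balances both:
fV = (1/ρ)|∂P/∂n| + V²/R  →  V² − fR·V + fR·V_g = 0
With fR = 1.26×10⁻⁴ × 994×10³ m = 125 m/s:
V = [fR − √((fR)² − 4 fR V_g)]/2 = [125 − √(125² − 4×125×18)]/2 = 21.8 m/s
Supergeostrophic (V > V_g = 18 m/s), as expected around a high.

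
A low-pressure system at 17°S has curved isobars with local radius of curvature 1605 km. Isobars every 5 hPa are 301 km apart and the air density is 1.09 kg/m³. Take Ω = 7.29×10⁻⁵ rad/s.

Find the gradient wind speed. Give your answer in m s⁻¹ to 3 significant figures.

Coriolis parameter at 17°S:
f = 2Ω sin φ = 2 × 7.29×10⁻⁵ × sin 17° = 4.26×10⁻⁵ s⁻¹
Pressure gradient: |∂P/∂n| = 500 Pa / 301000 m = 1.66×10⁻³ Pa/m
Geostrophic speed: V_g = |∂P/∂n|/(fρ) = 1.66×10⁻³/(4.26×10⁻⁵ × 1.09) = 35.8 m/s
Around a low, centrifugal force acts outward with Coriolis, so pressure-gradient force balances both:
(1/ρ)|∂P/∂n| = fV + V²/R  →  V² + fR·V − fR·V_g = 0
With fR = 4.26×10⁻⁵ × 1605×10³ m = 68.4 m/s:
V = [−fR + √((fR)² + 4 fR V_g)]/2 = [−68.4 + √(68.4² + 4×68.4×35.8)]/2 = 25.9 m/s
Subgeostrophic (V < V_g = 35.8 m/s), as expected around a low.

25.9 m s⁻¹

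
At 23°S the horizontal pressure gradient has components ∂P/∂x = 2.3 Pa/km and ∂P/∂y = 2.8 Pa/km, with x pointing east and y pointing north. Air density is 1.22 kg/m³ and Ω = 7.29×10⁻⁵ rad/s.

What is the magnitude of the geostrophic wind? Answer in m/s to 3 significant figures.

52.1 m/s

Coriolis parameter at 23°S:
f = 2Ω sin φ = 2 × 7.29×10⁻⁵ × sin 23° = 5.70×10⁻⁵ s⁻¹
In the Southern Hemisphere f is negative: f = −5.70×10⁻⁵ s⁻¹.
Component geostrophic relations (x east, y north):
u_g = −(1/(fρ)) ∂P/∂y,  v_g = (1/(fρ)) ∂P/∂x
u_g = −(2.8×10⁻³)/(−5.70×10⁻⁵ × 1.22) = 40.3 m/s;  v_g = (2.3×10⁻³)/(−5.70×10⁻⁵ × 1.22) = −33.1 m/s
|V_g| = √(u_g² + v_g²) = 52.1 m/s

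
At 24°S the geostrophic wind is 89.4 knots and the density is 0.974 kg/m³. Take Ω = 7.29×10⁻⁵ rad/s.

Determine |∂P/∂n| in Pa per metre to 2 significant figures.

2.7×10⁻³ Pa/m

Coriolis parameter at 24°S:
f = 2Ω sin φ = 2 × 7.29×10⁻⁵ × sin 24° = 5.93×10⁻⁵ s⁻¹
Wind speed in SI: 89.4 knots = 46.0 m/s
Geostrophic balance rearranged: |∂P/∂n| = f ρ V_g
|∂P/∂n| = 5.93×10⁻⁵ × 0.974 × 46.0 = 2.66×10⁻³ Pa/m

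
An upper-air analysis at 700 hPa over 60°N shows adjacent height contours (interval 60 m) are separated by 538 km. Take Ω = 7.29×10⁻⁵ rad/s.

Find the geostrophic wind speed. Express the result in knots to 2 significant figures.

17 knots

Coriolis parameter at 60°N:
f = 2Ω sin φ = 2 × 7.29×10⁻⁵ × sin 60° = 1.26×10⁻⁴ s⁻¹
Height gradient: |∂Z/∂n| = 60 m / 538000 m = 1.12×10⁻⁴
On a pressure surface, geostrophic balance gives V_g = (g/f)|∂Z/∂n|:
V_g = 9.81 × 1.12×10⁻⁴ / 1.26×10⁻⁴ = 8.66 m/s
Converting: 8.66 m/s × 1.944 = 17 knots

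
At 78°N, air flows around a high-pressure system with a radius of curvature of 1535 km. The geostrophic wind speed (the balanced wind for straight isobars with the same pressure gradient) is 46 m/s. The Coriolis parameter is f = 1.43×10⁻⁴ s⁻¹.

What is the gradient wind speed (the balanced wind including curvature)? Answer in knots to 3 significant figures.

128 knots

Around a high, pressure-gradient force acts outward with centrifugal, so Coriolis balances both:
fV = (1/ρ)|∂P/∂n| + V²/R  →  V² − fR·V + fR·V_g = 0
With fR = 1.43×10⁻⁴ × 1535×10³ m = 220 m/s:
V = [fR − √((fR)² − 4 fR V_g)]/2 = [220 − √(220² − 4×220×46)]/2 = 65.6 m/s
Supergeostrophic (V > V_g = 46 m/s), as expected around a high.
Converting: 65.6 m/s × 1.944 = 128 knots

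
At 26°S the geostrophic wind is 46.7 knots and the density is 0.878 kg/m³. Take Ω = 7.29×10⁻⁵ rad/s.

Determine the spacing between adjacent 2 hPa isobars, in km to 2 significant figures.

150 km

Coriolis parameter at 26°S:
f = 2Ω sin φ = 2 × 7.29×10⁻⁵ × sin 26° = 6.39×10⁻⁵ s⁻¹
Wind speed in SI: 46.7 knots = 24.0 m/s
Geostrophic balance rearranged: |∂P/∂n| = f ρ V_g
|∂P/∂n| = 6.39×10⁻⁵ × 0.878 × 24.0 = 1.35×10⁻³ Pa/m
Isobar spacing: Δn = ΔP/|∂P/∂n| = 200 Pa / 1.35×10⁻³ Pa/m = 148348 m ≈ 150 km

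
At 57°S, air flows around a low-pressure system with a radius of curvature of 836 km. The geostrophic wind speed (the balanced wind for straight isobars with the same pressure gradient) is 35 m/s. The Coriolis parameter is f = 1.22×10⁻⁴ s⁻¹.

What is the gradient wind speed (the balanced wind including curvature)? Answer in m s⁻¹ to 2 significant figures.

28 m s⁻¹

Around a low, centrifugal force acts outward with Coriolis, so pressure-gradient force balances both:
(1/ρ)|∂P/∂n| = fV + V²/R  →  V² + fR·V − fR·V_g = 0
With fR = 1.22×10⁻⁴ × 836×10³ m = 102 m/s:
V = [−fR + √((fR)² + 4 fR V_g)]/2 = [−102 + √(102² + 4×102×35)]/2 = 27.6 m/s
Subgeostrophic (V < V_g = 35 m/s), as expected around a low.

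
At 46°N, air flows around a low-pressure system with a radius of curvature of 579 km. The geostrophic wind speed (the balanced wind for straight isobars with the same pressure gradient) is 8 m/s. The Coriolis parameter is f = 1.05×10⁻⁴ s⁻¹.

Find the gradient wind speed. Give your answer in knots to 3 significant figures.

Around a low, centrifugal force acts outward with Coriolis, so pressure-gradient force balances both:
(1/ρ)|∂P/∂n| = fV + V²/R  →  V² + fR·V − fR·V_g = 0
With fR = 1.05×10⁻⁴ × 579×10³ m = 60.8 m/s:
V = [−fR + √((fR)² + 4 fR V_g)]/2 = [−60.8 + √(60.8² + 4×60.8×8)]/2 = 7.16 m/s
Subgeostrophic (V < V_g = 8 m/s), as expected around a low.
Converting: 7.16 m/s × 1.944 = 13.9 knots

13.9 knots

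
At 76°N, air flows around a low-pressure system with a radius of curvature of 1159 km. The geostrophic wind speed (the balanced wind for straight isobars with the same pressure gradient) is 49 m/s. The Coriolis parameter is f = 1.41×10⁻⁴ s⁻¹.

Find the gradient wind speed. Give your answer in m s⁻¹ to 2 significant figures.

39 m s⁻¹

Around a low, centrifugal force acts outward with Coriolis, so pressure-gradient force balances both:
(1/ρ)|∂P/∂n| = fV + V²/R  →  V² + fR·V − fR·V_g = 0
With fR = 1.41×10⁻⁴ × 1159×10³ m = 163 m/s:
V = [−fR + √((fR)² + 4 fR V_g)]/2 = [−163 + √(163² + 4×163×49)]/2 = 39.5 m/s
Subgeostrophic (V < V_g = 49 m/s), as expected around a low.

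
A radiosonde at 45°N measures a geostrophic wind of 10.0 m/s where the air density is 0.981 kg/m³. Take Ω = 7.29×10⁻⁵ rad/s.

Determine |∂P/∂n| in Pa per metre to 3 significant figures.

1.01×10⁻³ Pa/m

Coriolis parameter at 45°N:
f = 2Ω sin φ = 2 × 7.29×10⁻⁵ × sin 45° = 1.03×10⁻⁴ s⁻¹
Geostrophic balance rearranged: |∂P/∂n| = f ρ V_g
|∂P/∂n| = 1.03×10⁻⁴ × 0.981 × 10.0 = 1.01×10⁻³ Pa/m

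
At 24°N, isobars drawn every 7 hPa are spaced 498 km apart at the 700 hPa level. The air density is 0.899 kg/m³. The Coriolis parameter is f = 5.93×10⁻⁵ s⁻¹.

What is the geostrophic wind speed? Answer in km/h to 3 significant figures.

94.9 km/h

Pressure gradient: |∂P/∂n| = 700 Pa / 498000 m = 1.41×10⁻³ Pa/m
Geostrophic balance (pressure-gradient force = Coriolis force):
V_g = (1/(fρ)) |∂P/∂n| = 1.41×10⁻³ / (5.93×10⁻⁵ × 0.899) = 26.4 m/s
Converting: 26.4 m/s × 3.6 = 94.9 km/h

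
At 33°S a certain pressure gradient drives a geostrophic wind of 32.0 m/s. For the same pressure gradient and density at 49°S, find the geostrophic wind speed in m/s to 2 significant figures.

With the same pressure gradient and density, V_g ∝ 1/f ∝ 1/sin φ.
V₂ = V₁ · sin φ₁ / sin φ₂ = 32.0 × sin 33° / sin 49°
V₂ = 32.0 × 0.5446/0.7547 = 23 m/s

23 m/s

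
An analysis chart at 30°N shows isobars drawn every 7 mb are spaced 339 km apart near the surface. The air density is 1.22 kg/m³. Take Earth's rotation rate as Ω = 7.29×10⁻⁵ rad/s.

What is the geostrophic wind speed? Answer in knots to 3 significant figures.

45.1 knots

Coriolis parameter at 30°N:
f = 2Ω sin φ = 2 × 7.29×10⁻⁵ × sin 30° = 7.29×10⁻⁵ s⁻¹
Pressure gradient: |∂P/∂n| = 700 Pa / 339000 m = 2.06×10⁻³ Pa/m
Geostrophic balance (pressure-gradient force = Coriolis force):
V_g = (1/(fρ)) |∂P/∂n| = 2.06×10⁻³ / (7.29×10⁻⁵ × 1.22) = 23.2 m/s
Converting: 23.2 m/s × 1.944 = 45.1 knots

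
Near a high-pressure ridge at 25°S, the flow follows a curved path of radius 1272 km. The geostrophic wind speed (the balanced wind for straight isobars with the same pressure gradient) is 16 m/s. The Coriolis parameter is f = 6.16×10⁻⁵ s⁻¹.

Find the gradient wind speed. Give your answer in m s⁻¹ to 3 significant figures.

22.4 m s⁻¹

Around a high, pressure-gradient force acts outward with centrifugal, so Coriolis balances both:
fV = (1/ρ)|∂P/∂n| + V²/R  →  V² − fR·V + fR·V_g = 0
With fR = 6.16×10⁻⁵ × 1272×10³ m = 78.4 m/s:
V = [fR − √((fR)² − 4 fR V_g)]/2 = [78.4 − √(78.4² − 4×78.4×16)]/2 = 22.4 m/s
Supergeostrophic (V > V_g = 16 m/s), as expected around a high.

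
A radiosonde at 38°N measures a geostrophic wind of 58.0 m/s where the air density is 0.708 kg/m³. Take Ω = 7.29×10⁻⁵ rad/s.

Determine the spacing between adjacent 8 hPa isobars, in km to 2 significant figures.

Coriolis parameter at 38°N:
f = 2Ω sin φ = 2 × 7.29×10⁻⁵ × sin 38° = 8.98×10⁻⁵ s⁻¹
Geostrophic balance rearranged: |∂P/∂n| = f ρ V_g
|∂P/∂n| = 8.98×10⁻⁵ × 0.708 × 58.0 = 3.69×10⁻³ Pa/m
Isobar spacing: Δn = ΔP/|∂P/∂n| = 800 Pa / 3.69×10⁻³ Pa/m = 217035 m ≈ 220 km

220 km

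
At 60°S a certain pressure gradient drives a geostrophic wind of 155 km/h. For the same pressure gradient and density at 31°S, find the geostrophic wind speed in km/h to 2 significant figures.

With the same pressure gradient and density, V_g ∝ 1/f ∝ 1/sin φ.
V₂ = V₁ · sin φ₁ / sin φ₂ = 155 × sin 60° / sin 31°
V₂ = 155 × 0.8660/0.5150 = 260 km/h

260 km/h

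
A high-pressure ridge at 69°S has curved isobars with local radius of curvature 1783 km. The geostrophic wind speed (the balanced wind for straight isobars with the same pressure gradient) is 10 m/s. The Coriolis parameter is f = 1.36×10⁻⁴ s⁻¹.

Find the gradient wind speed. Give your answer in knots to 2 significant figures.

Around a high, pressure-gradient force acts outward with centrifugal, so Coriolis balances both:
fV = (1/ρ)|∂P/∂n| + V²/R  →  V² − fR·V + fR·V_g = 0
With fR = 1.36×10⁻⁴ × 1783×10³ m = 242 m/s:
V = [fR − √((fR)² − 4 fR V_g)]/2 = [242 − √(242² − 4×242×10)]/2 = 10.5 m/s
Supergeostrophic (V > V_g = 10 m/s), as expected around a high.
Converting: 10.5 m/s × 1.944 = 20 knots

20 knots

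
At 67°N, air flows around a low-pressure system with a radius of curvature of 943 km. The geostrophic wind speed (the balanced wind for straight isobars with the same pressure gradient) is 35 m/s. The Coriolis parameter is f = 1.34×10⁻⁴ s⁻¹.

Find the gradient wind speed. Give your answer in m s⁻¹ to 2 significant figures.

29 m s⁻¹

Around a low, centrifugal force acts outward with Coriolis, so pressure-gradient force balances both:
(1/ρ)|∂P/∂n| = fV + V²/R  →  V² + fR·V − fR·V_g = 0
With fR = 1.34×10⁻⁴ × 943×10³ m = 126 m/s:
V = [−fR + √((fR)² + 4 fR V_g)]/2 = [−126 + √(126² + 4×126×35)]/2 = 28.5 m/s
Subgeostrophic (V < V_g = 35 m/s), as expected around a low.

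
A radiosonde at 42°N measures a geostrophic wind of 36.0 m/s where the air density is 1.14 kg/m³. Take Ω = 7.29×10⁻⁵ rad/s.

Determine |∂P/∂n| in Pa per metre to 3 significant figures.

4.00×10⁻³ Pa/m

Coriolis parameter at 42°N:
f = 2Ω sin φ = 2 × 7.29×10⁻⁵ × sin 42° = 9.76×10⁻⁵ s⁻¹
Geostrophic balance rearranged: |∂P/∂n| = f ρ V_g
|∂P/∂n| = 9.76×10⁻⁵ × 1.14 × 36.0 = 4.00×10⁻³ Pa/m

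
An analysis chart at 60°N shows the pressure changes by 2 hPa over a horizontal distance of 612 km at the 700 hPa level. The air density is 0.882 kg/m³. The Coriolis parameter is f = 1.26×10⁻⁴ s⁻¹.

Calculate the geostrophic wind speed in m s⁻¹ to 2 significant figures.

2.9 m s⁻¹

Pressure gradient: |∂P/∂n| = 200 Pa / 612000 m = 3.27×10⁻⁴ Pa/m
Geostrophic balance (pressure-gradient force = Coriolis force):
V_g = (1/(fρ)) |∂P/∂n| = 3.27×10⁻⁴ / (1.26×10⁻⁴ × 0.882) = 2.94 m/s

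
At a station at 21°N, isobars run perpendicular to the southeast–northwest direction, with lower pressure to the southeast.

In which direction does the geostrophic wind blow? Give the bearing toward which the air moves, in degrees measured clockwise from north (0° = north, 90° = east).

The pressure-gradient force points toward the southeast (bearing 135°).
Geostrophic balance: in the Northern Hemisphere the Coriolis force deflects motion to the right, so the geostrophic wind blows 90° to the right of the pressure-gradient force (low pressure on the left).
Rotating 135° by 90° clockwise gives 225° — the wind blows toward the southwest.

225°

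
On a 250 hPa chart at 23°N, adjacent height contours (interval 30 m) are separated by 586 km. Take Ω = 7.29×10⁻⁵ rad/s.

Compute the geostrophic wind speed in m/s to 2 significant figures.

8.8 m/s

Coriolis parameter at 23°N:
f = 2Ω sin φ = 2 × 7.29×10⁻⁵ × sin 23° = 5.70×10⁻⁵ s⁻¹
Height gradient: |∂Z/∂n| = 30 m / 586000 m = 5.12×10⁻⁵
On a pressure surface, geostrophic balance gives V_g = (g/f)|∂Z/∂n|:
V_g = 9.81 × 5.12×10⁻⁵ / 5.70×10⁻⁵ = 8.82 m/s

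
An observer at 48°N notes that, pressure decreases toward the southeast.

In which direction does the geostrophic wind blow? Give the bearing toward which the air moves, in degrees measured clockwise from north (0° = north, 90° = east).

The pressure-gradient force points toward the southeast (bearing 135°).
Geostrophic balance: in the Northern Hemisphere the Coriolis force deflects motion to the right, so the geostrophic wind blows 90° to the right of the pressure-gradient force (low pressure on the left).
Rotating 135° by 90° clockwise gives 225° — the wind blows toward the southwest.

225°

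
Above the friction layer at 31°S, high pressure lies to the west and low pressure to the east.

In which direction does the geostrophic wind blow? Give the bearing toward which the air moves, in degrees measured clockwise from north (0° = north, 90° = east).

The pressure-gradient force points toward the east (bearing 090°).
Geostrophic balance: in the Southern Hemisphere the Coriolis force deflects motion to the left, so the geostrophic wind blows 90° to the left of the pressure-gradient force (low pressure on the right).
Rotating 090° by 90° counterclockwise gives 000° — the wind blows toward the north.

000°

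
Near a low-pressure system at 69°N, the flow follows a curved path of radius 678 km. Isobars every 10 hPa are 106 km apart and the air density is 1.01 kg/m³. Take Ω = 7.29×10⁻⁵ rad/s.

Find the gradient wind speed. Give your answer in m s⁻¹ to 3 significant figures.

Coriolis parameter at 69°N:
f = 2Ω sin φ = 2 × 7.29×10⁻⁵ × sin 69° = 1.36×10⁻⁴ s⁻¹
Pressure gradient: |∂P/∂n| = 1000 Pa / 106000 m = 9.43×10⁻³ Pa/m
Geostrophic speed: V_g = |∂P/∂n|/(fρ) = 9.43×10⁻³/(1.36×10⁻⁴ × 1.01) = 68.6 m/s
Around a low, centrifugal force acts outward with Coriolis, so pressure-gradient force balances both:
(1/ρ)|∂P/∂n| = fV + V²/R  →  V² + fR·V − fR·V_g = 0
With fR = 1.36×10⁻⁴ × 678×10³ m = 92.3 m/s:
V = [−fR + √((fR)² + 4 fR V_g)]/2 = [−92.3 + √(92.3² + 4×92.3×68.6)]/2 = 45.8 m/s
Subgeostrophic (V < V_g = 68.6 m/s), as expected around a low.

45.8 m s⁻¹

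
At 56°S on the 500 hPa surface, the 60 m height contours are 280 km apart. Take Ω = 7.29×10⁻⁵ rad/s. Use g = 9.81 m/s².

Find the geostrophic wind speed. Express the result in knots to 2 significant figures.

34 knots

Coriolis parameter at 56°S:
f = 2Ω sin φ = 2 × 7.29×10⁻⁵ × sin 56° = 1.21×10⁻⁴ s⁻¹
Height gradient: |∂Z/∂n| = 60 m / 280000 m = 2.14×10⁻⁴
On a pressure surface, geostrophic balance gives V_g = (g/f)|∂Z/∂n|:
V_g = 9.81 × 2.14×10⁻⁴ / 1.21×10⁻⁴ = 17.4 m/s
Converting: 17.4 m/s × 1.944 = 34 knots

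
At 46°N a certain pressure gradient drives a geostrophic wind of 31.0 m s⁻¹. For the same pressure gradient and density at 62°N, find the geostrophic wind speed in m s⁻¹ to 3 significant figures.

With the same pressure gradient and density, V_g ∝ 1/f ∝ 1/sin φ.
V₂ = V₁ · sin φ₁ / sin φ₂ = 31.0 × sin 46° / sin 62°
V₂ = 31.0 × 0.7193/0.8829 = 25.3 m s⁻¹

25.3 m s⁻¹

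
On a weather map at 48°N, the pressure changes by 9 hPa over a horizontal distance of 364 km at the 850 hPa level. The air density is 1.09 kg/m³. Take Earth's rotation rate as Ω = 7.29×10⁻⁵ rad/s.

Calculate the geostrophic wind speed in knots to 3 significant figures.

Coriolis parameter at 48°N:
f = 2Ω sin φ = 2 × 7.29×10⁻⁵ × sin 48° = 1.08×10⁻⁴ s⁻¹
Pressure gradient: |∂P/∂n| = 900 Pa / 364000 m = 2.47×10⁻³ Pa/m
Geostrophic balance (pressure-gradient force = Coriolis force):
V_g = (1/(fρ)) |∂P/∂n| = 2.47×10⁻³ / (1.08×10⁻⁴ × 1.09) = 20.9 m/s
Converting: 20.9 m/s × 1.944 = 40.7 knots

40.7 knots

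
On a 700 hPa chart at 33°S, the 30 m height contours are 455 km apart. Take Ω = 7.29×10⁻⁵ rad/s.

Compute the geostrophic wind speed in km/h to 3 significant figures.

29.3 km/h

Coriolis parameter at 33°S:
f = 2Ω sin φ = 2 × 7.29×10⁻⁵ × sin 33° = 7.94×10⁻⁵ s⁻¹
Height gradient: |∂Z/∂n| = 30 m / 455000 m = 6.59×10⁻⁵
On a pressure surface, geostrophic balance gives V_g = (g/f)|∂Z/∂n|:
V_g = 9.81 × 6.59×10⁻⁵ / 7.94×10⁻⁵ = 8.15 m/s
Converting: 8.15 m/s × 3.6 = 29.3 km/h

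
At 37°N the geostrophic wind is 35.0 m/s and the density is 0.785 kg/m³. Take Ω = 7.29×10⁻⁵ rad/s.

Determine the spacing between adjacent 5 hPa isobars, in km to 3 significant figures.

207 km

Coriolis parameter at 37°N:
f = 2Ω sin φ = 2 × 7.29×10⁻⁵ × sin 37° = 8.77×10⁻⁵ s⁻¹
Geostrophic balance rearranged: |∂P/∂n| = f ρ V_g
|∂P/∂n| = 8.77×10⁻⁵ × 0.785 × 35.0 = 2.41×10⁻³ Pa/m
Isobar spacing: Δn = ΔP/|∂P/∂n| = 500 Pa / 2.41×10⁻³ Pa/m = 207401 m ≈ 207 km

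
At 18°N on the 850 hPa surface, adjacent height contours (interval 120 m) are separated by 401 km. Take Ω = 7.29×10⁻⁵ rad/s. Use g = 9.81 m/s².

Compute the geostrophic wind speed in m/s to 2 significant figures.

65 m/s

Coriolis parameter at 18°N:
f = 2Ω sin φ = 2 × 7.29×10⁻⁵ × sin 18° = 4.51×10⁻⁵ s⁻¹
Height gradient: |∂Z/∂n| = 120 m / 401000 m = 2.99×10⁻⁴
On a pressure surface, geostrophic balance gives V_g = (g/f)|∂Z/∂n|:
V_g = 9.81 × 2.99×10⁻⁴ / 4.51×10⁻⁵ = 65.2 m/s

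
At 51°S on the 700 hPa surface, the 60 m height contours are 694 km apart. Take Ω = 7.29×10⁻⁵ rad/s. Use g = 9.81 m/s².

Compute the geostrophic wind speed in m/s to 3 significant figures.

7.49 m/s

Coriolis parameter at 51°S:
f = 2Ω sin φ = 2 × 7.29×10⁻⁵ × sin 51° = 1.13×10⁻⁴ s⁻¹
Height gradient: |∂Z/∂n| = 60 m / 694000 m = 8.65×10⁻⁵
On a pressure surface, geostrophic balance gives V_g = (g/f)|∂Z/∂n|:
V_g = 9.81 × 8.65×10⁻⁵ / 1.13×10⁻⁴ = 7.49 m/s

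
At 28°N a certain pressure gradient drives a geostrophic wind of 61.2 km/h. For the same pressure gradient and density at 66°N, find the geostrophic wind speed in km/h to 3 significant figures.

With the same pressure gradient and density, V_g ∝ 1/f ∝ 1/sin φ.
V₂ = V₁ · sin φ₁ / sin φ₂ = 61.2 × sin 28° / sin 66°
V₂ = 61.2 × 0.4695/0.9135 = 31.5 km/h

31.5 km/h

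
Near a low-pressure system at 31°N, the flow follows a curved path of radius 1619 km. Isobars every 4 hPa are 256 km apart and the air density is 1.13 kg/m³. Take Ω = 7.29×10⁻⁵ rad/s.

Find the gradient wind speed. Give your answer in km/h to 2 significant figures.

58 km/h

Coriolis parameter at 31°N:
f = 2Ω sin φ = 2 × 7.29×10⁻⁵ × sin 31° = 7.51×10⁻⁵ s⁻¹
Pressure gradient: |∂P/∂n| = 400 Pa / 256000 m = 1.56×10⁻³ Pa/m
Geostrophic speed: V_g = |∂P/∂n|/(fρ) = 1.56×10⁻³/(7.51×10⁻⁵ × 1.13) = 18.4 m/s
Around a low, centrifugal force acts outward with Coriolis, so pressure-gradient force balances both:
(1/ρ)|∂P/∂n| = fV + V²/R  →  V² + fR·V − fR·V_g = 0
With fR = 7.51×10⁻⁵ × 1619×10³ m = 122 m/s:
V = [−fR + √((fR)² + 4 fR V_g)]/2 = [−122 + √(122² + 4×122×18.4)]/2 = 16.2 m/s
Subgeostrophic (V < V_g = 18.4 m/s), as expected around a low.
Converting: 16.2 m/s × 3.6 = 58 km/h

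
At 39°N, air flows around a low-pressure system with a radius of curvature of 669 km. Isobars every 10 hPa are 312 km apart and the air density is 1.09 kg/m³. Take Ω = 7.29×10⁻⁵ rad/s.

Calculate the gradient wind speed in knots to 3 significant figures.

45.2 knots

Coriolis parameter at 39°N:
f = 2Ω sin φ = 2 × 7.29×10⁻⁵ × sin 39° = 9.18×10⁻⁵ s⁻¹
Pressure gradient: |∂P/∂n| = 1000 Pa / 312000 m = 3.21×10⁻³ Pa/m
Geostrophic speed: V_g = |∂P/∂n|/(fρ) = 3.21×10⁻³/(9.18×10⁻⁵ × 1.09) = 32.0 m/s
Around a low, centrifugal force acts outward with Coriolis, so pressure-gradient force balances both:
(1/ρ)|∂P/∂n| = fV + V²/R  →  V² + fR·V − fR·V_g = 0
With fR = 9.18×10⁻⁵ × 669×10³ m = 61.4 m/s:
V = [−fR + √((fR)² + 4 fR V_g)]/2 = [−61.4 + √(61.4² + 4×61.4×32)]/2 = 23.2 m/s
Subgeostrophic (V < V_g = 32 m/s), as expected around a low.
Converting: 23.2 m/s × 1.944 = 45.2 knots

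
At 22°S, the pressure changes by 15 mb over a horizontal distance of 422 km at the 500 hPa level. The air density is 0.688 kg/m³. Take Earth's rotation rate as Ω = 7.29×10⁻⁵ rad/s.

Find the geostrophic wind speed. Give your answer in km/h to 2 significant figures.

Coriolis parameter at 22°S:
f = 2Ω sin φ = 2 × 7.29×10⁻⁵ × sin 22° = 5.46×10⁻⁵ s⁻¹
Pressure gradient: |∂P/∂n| = 1500 Pa / 422000 m = 3.55×10⁻³ Pa/m
Geostrophic balance (pressure-gradient force = Coriolis force):
V_g = (1/(fρ)) |∂P/∂n| = 3.55×10⁻³ / (5.46×10⁻⁵ × 0.688) = 94.6 m/s
Converting: 94.6 m/s × 3.6 = 340 km/h

340 km/h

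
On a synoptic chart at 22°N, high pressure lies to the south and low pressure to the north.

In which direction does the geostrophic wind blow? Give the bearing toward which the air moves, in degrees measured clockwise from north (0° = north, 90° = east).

The pressure-gradient force points toward the north (bearing 000°).
Geostrophic balance: in the Northern Hemisphere the Coriolis force deflects motion to the right, so the geostrophic wind blows 90° to the right of the pressure-gradient force (low pressure on the left).
Rotating 000° by 90° clockwise gives 090° — the wind blows toward the east.

090°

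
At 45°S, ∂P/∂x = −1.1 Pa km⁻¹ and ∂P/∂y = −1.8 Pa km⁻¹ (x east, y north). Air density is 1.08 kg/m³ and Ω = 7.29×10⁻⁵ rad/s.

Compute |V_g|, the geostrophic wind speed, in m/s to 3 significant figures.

18.9 m/s

Coriolis parameter at 45°S:
f = 2Ω sin φ = 2 × 7.29×10⁻⁵ × sin 45° = 1.03×10⁻⁴ s⁻¹
In the Southern Hemisphere f is negative: f = −1.03×10⁻⁴ s⁻¹.
Component geostrophic relations (x east, y north):
u_g = −(1/(fρ)) ∂P/∂y,  v_g = (1/(fρ)) ∂P/∂x
u_g = −(−1.8×10⁻³)/(−1.03×10⁻⁴ × 1.08) = −16.2 m/s;  v_g = (−1.1×10⁻³)/(−1.03×10⁻⁴ × 1.08) = 9.88 m/s
|V_g| = √(u_g² + v_g²) = 18.9 m/s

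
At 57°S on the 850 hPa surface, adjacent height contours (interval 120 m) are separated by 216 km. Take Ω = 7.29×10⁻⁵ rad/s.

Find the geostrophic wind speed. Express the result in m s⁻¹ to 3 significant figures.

Coriolis parameter at 57°S:
f = 2Ω sin φ = 2 × 7.29×10⁻⁵ × sin 57° = 1.22×10⁻⁴ s⁻¹
Height gradient: |∂Z/∂n| = 120 m / 216000 m = 5.56×10⁻⁴
On a pressure surface, geostrophic balance gives V_g = (g/f)|∂Z/∂n|:
V_g = 9.81 × 5.56×10⁻⁴ / 1.22×10⁻⁴ = 44.6 m/s

44.6 m s⁻¹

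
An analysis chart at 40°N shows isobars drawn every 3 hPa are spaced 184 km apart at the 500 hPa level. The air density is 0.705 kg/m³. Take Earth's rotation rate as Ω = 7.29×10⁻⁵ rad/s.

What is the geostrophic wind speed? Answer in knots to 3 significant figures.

Coriolis parameter at 40°N:
f = 2Ω sin φ = 2 × 7.29×10⁻⁵ × sin 40° = 9.37×10⁻⁵ s⁻¹
Pressure gradient: |∂P/∂n| = 300 Pa / 184000 m = 1.63×10⁻³ Pa/m
Geostrophic balance (pressure-gradient force = Coriolis force):
V_g = (1/(fρ)) |∂P/∂n| = 1.63×10⁻³ / (9.37×10⁻⁵ × 0.705) = 24.7 m/s
Converting: 24.7 m/s × 1.944 = 48.0 knots

48.0 knots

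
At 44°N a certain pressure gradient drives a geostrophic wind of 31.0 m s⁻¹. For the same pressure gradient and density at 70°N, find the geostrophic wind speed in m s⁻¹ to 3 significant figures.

With the same pressure gradient and density, V_g ∝ 1/f ∝ 1/sin φ.
V₂ = V₁ · sin φ₁ / sin φ₂ = 31.0 × sin 44° / sin 70°
V₂ = 31.0 × 0.6947/0.9397 = 22.9 m s⁻¹

22.9 m s⁻¹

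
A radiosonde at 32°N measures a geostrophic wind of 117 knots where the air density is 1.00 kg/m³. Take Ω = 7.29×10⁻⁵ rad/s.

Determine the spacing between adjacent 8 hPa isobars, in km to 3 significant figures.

Coriolis parameter at 32°N:
f = 2Ω sin φ = 2 × 7.29×10⁻⁵ × sin 32° = 7.73×10⁻⁵ s⁻¹
Wind speed in SI: 117 knots = 60.2 m/s
Geostrophic balance rearranged: |∂P/∂n| = f ρ V_g
|∂P/∂n| = 7.73×10⁻⁵ × 1.00 × 60.2 = 4.65×10⁻³ Pa/m
Isobar spacing: Δn = ΔP/|∂P/∂n| = 800 Pa / 4.65×10⁻³ Pa/m = 172028 m ≈ 172 km

172 km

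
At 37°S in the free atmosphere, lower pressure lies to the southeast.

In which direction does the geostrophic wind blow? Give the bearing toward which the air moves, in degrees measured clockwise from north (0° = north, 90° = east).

045°

The pressure-gradient force points toward the southeast (bearing 135°).
Geostrophic balance: in the Southern Hemisphere the Coriolis force deflects motion to the left, so the geostrophic wind blows 90° to the left of the pressure-gradient force (low pressure on the right).
Rotating 135° by 90° counterclockwise gives 045° — the wind blows toward the northeast.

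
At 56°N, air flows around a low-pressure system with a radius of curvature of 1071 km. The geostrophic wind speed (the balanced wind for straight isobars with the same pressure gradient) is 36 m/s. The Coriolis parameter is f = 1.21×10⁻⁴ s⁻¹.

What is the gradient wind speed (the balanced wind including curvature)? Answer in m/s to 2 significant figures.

29 m/s

Around a low, centrifugal force acts outward with Coriolis, so pressure-gradient force balances both:
(1/ρ)|∂P/∂n| = fV + V²/R  →  V² + fR·V − fR·V_g = 0
With fR = 1.21×10⁻⁴ × 1071×10³ m = 130 m/s:
V = [−fR + √((fR)² + 4 fR V_g)]/2 = [−130 + √(130² + 4×130×36)]/2 = 29.4 m/s
Subgeostrophic (V < V_g = 36 m/s), as expected around a low.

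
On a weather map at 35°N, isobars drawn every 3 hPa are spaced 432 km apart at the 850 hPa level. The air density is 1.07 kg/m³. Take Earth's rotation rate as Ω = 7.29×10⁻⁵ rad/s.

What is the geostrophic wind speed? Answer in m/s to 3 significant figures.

7.76 m/s

Coriolis parameter at 35°N:
f = 2Ω sin φ = 2 × 7.29×10⁻⁵ × sin 35° = 8.36×10⁻⁵ s⁻¹
Pressure gradient: |∂P/∂n| = 300 Pa / 432000 m = 6.94×10⁻⁴ Pa/m
Geostrophic balance (pressure-gradient force = Coriolis force):
V_g = (1/(fρ)) |∂P/∂n| = 6.94×10⁻⁴ / (8.36×10⁻⁵ × 1.07) = 7.76 m/s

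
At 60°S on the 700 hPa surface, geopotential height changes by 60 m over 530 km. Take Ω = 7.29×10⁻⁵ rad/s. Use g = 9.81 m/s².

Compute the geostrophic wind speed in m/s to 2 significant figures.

8.8 m/s

Coriolis parameter at 60°S:
f = 2Ω sin φ = 2 × 7.29×10⁻⁵ × sin 60° = 1.26×10⁻⁴ s⁻¹
Height gradient: |∂Z/∂n| = 60 m / 530000 m = 1.13×10⁻⁴
On a pressure surface, geostrophic balance gives V_g = (g/f)|∂Z/∂n|:
V_g = 9.81 × 1.13×10⁻⁴ / 1.26×10⁻⁴ = 8.80 m/s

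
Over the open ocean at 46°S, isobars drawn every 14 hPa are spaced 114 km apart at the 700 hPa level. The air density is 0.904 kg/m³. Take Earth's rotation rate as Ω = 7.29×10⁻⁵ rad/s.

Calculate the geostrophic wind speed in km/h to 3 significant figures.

Coriolis parameter at 46°S:
f = 2Ω sin φ = 2 × 7.29×10⁻⁵ × sin 46° = 1.05×10⁻⁴ s⁻¹
Pressure gradient: |∂P/∂n| = 1400 Pa / 114000 m = 1.23×10⁻² Pa/m
Geostrophic balance (pressure-gradient force = Coriolis force):
V_g = (1/(fρ)) |∂P/∂n| = 1.23×10⁻² / (1.05×10⁻⁴ × 0.904) = 130 m/s
Converting: 130 m/s × 3.6 = 466 km/h

466 km/h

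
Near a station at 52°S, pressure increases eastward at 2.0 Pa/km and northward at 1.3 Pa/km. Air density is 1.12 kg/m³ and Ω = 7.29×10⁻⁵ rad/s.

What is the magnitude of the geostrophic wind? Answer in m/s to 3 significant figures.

Coriolis parameter at 52°S:
f = 2Ω sin φ = 2 × 7.29×10⁻⁵ × sin 52° = 1.15×10⁻⁴ s⁻¹
In the Southern Hemisphere f is negative: f = −1.15×10⁻⁴ s⁻¹.
Component geostrophic relations (x east, y north):
u_g = −(1/(fρ)) ∂P/∂y,  v_g = (1/(fρ)) ∂P/∂x
u_g = −(1.3×10⁻³)/(−1.15×10⁻⁴ × 1.12) = 10.1 m/s;  v_g = (2.0×10⁻³)/(−1.15×10⁻⁴ × 1.12) = −15.5 m/s
|V_g| = √(u_g² + v_g²) = 18.5 m/s

18.5 m/s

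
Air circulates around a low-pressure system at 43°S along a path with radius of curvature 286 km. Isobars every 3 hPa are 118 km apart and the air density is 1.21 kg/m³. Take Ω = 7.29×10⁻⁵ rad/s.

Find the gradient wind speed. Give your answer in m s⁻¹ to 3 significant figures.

Coriolis parameter at 43°S:
f = 2Ω sin φ = 2 × 7.29×10⁻⁵ × sin 43° = 9.94×10⁻⁵ s⁻¹
Pressure gradient: |∂P/∂n| = 300 Pa / 118000 m = 2.54×10⁻³ Pa/m
Geostrophic speed: V_g = |∂P/∂n|/(fρ) = 2.54×10⁻³/(9.94×10⁻⁵ × 1.21) = 21.1 m/s
Around a low, centrifugal force acts outward with Coriolis, so pressure-gradient force balances both:
(1/ρ)|∂P/∂n| = fV + V²/R  →  V² + fR·V − fR·V_g = 0
With fR = 9.94×10⁻⁵ × 286×10³ m = 28.4 m/s:
V = [−fR + √((fR)² + 4 fR V_g)]/2 = [−28.4 + √(28.4² + 4×28.4×21.1)]/2 = 14.1 m/s
Subgeostrophic (V < V_g = 21.1 m/s), as expected around a low.

14.1 m s⁻¹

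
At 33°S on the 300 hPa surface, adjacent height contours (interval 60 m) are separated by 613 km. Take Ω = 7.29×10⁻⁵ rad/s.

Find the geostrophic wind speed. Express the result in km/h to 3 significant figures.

43.5 km/h

Coriolis parameter at 33°S:
f = 2Ω sin φ = 2 × 7.29×10⁻⁵ × sin 33° = 7.94×10⁻⁵ s⁻¹
Height gradient: |∂Z/∂n| = 60 m / 613000 m = 9.79×10⁻⁵
On a pressure surface, geostrophic balance gives V_g = (g/f)|∂Z/∂n|:
V_g = 9.81 × 9.79×10⁻⁵ / 7.94×10⁻⁵ = 12.1 m/s
Converting: 12.1 m/s × 3.6 = 43.5 km/h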